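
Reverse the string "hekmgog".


Input: hekmgog
Reading characters right to left:
  Position 6: 'g'
  Position 5: 'o'
  Position 4: 'g'
  Position 3: 'm'
  Position 2: 'k'
  Position 1: 'e'
  Position 0: 'h'
Reversed: gogmkeh

gogmkeh


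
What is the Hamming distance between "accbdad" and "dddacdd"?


Comparing "accbdad" and "dddacdd" position by position:
  Position 0: 'a' vs 'd' => differ
  Position 1: 'c' vs 'd' => differ
  Position 2: 'c' vs 'd' => differ
  Position 3: 'b' vs 'a' => differ
  Position 4: 'd' vs 'c' => differ
  Position 5: 'a' vs 'd' => differ
  Position 6: 'd' vs 'd' => same
Total differences (Hamming distance): 6

6


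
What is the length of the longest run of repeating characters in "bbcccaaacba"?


Input: "bbcccaaacba"
Scanning for longest run:
  Position 1 ('b'): continues run of 'b', length=2
  Position 2 ('c'): new char, reset run to 1
  Position 3 ('c'): continues run of 'c', length=2
  Position 4 ('c'): continues run of 'c', length=3
  Position 5 ('a'): new char, reset run to 1
  Position 6 ('a'): continues run of 'a', length=2
  Position 7 ('a'): continues run of 'a', length=3
  Position 8 ('c'): new char, reset run to 1
  Position 9 ('b'): new char, reset run to 1
  Position 10 ('a'): new char, reset run to 1
Longest run: 'c' with length 3

3


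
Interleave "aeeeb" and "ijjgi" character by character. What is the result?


Interleaving "aeeeb" and "ijjgi":
  Position 0: 'a' from first, 'i' from second => "ai"
  Position 1: 'e' from first, 'j' from second => "ej"
  Position 2: 'e' from first, 'j' from second => "ej"
  Position 3: 'e' from first, 'g' from second => "eg"
  Position 4: 'b' from first, 'i' from second => "bi"
Result: aiejejegbi

aiejejegbi


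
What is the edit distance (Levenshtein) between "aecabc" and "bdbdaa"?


Computing edit distance: "aecabc" -> "bdbdaa"
DP table:
           b    d    b    d    a    a
      0    1    2    3    4    5    6
  a   1    1    2    3    4    4    5
  e   2    2    2    3    4    5    5
  c   3    3    3    3    4    5    6
  a   4    4    4    4    4    4    5
  b   5    4    5    4    5    5    5
  c   6    5    5    5    5    6    6
Edit distance = dp[6][6] = 6

6


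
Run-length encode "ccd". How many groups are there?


Input: ccd
Scanning for consecutive runs:
  Group 1: 'c' x 2 (positions 0-1)
  Group 2: 'd' x 1 (positions 2-2)
Total groups: 2

2


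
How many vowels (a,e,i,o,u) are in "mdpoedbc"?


Input: mdpoedbc
Checking each character:
  'm' at position 0: consonant
  'd' at position 1: consonant
  'p' at position 2: consonant
  'o' at position 3: vowel (running total: 1)
  'e' at position 4: vowel (running total: 2)
  'd' at position 5: consonant
  'b' at position 6: consonant
  'c' at position 7: consonant
Total vowels: 2

2


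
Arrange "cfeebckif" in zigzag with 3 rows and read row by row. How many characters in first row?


Zigzag "cfeebckif" into 3 rows:
Placing characters:
  'c' => row 0
  'f' => row 1
  'e' => row 2
  'e' => row 1
  'b' => row 0
  'c' => row 1
  'k' => row 2
  'i' => row 1
  'f' => row 0
Rows:
  Row 0: "cbf"
  Row 1: "feci"
  Row 2: "ek"
First row length: 3

3


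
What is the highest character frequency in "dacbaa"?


Input: dacbaa
Character counts:
  'a': 3
  'b': 1
  'c': 1
  'd': 1
Maximum frequency: 3

3


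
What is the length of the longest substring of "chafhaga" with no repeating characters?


Input: "chafhaga"
Sliding window (track last position of each char):
  Position 0 ('c'): window [0,0] length 1 -- new best
  Position 1 ('h'): window [0,1] length 2 -- new best
  Position 2 ('a'): window [0,2] length 3 -- new best
  Position 3 ('f'): window [0,3] length 4 -- new best
  Position 4 ('h'): repeat (last at 1), move window start to 2
  Position 4 ('h'): window [2,4] length 3
  Position 5 ('a'): repeat (last at 2), move window start to 3
  Position 5 ('a'): window [3,5] length 3
  Position 6 ('g'): window [3,6] length 4
  Position 7 ('a'): repeat (last at 5), move window start to 6
  Position 7 ('a'): window [6,7] length 2
Longest substring with no repeats: "chaf" with length 4

4


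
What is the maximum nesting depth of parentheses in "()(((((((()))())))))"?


Input: "()(((((((()))())))))"
Tracking depth:
  Position 0 '(': depth becomes 1
  Position 1 ')': depth becomes 0
  Position 2 '(': depth becomes 1
  Position 3 '(': depth becomes 2
  Position 4 '(': depth becomes 3
  Position 5 '(': depth becomes 4
  Position 6 '(': depth becomes 5
  Position 7 '(': depth becomes 6
  Position 8 '(': depth becomes 7
  Position 9 '(': depth becomes 8
  Position 10 ')': depth becomes 7
  Position 11 ')': depth becomes 6
  Position 12 ')': depth becomes 5
  Position 13 '(': depth becomes 6
  Position 14 ')': depth becomes 5
  Position 15 ')': depth becomes 4
  Position 16 ')': depth becomes 3
  Position 17 ')': depth becomes 2
  Position 18 ')': depth becomes 1
  Position 19 ')': depth becomes 0
Maximum depth reached: 8

8


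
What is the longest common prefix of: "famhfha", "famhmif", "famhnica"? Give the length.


Words: famhfha, famhmif, famhnica
  Position 0: all 'f' => match
  Position 1: all 'a' => match
  Position 2: all 'm' => match
  Position 3: all 'h' => match
  Position 4: ('f', 'm', 'n') => mismatch, stop
LCP = "famh" (length 4)

4


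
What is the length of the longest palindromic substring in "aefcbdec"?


Input: "aefcbdec"
Checking substrings for palindromes:
  No multi-char palindromic substrings found
Longest palindromic substring: "a" with length 1

1


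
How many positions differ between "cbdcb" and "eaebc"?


Comparing "cbdcb" and "eaebc" position by position:
  Position 0: 'c' vs 'e' => DIFFER
  Position 1: 'b' vs 'a' => DIFFER
  Position 2: 'd' vs 'e' => DIFFER
  Position 3: 'c' vs 'b' => DIFFER
  Position 4: 'b' vs 'c' => DIFFER
Positions that differ: 5

5


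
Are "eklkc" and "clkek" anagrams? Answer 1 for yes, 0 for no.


Strings: "eklkc", "clkek"
Sorted first:  cekkl
Sorted second: cekkl
Sorted forms match => anagrams

1


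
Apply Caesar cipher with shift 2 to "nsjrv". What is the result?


Caesar cipher: shift "nsjrv" by 2
  'n' (pos 13) + 2 = pos 15 = 'p'
  's' (pos 18) + 2 = pos 20 = 'u'
  'j' (pos 9) + 2 = pos 11 = 'l'
  'r' (pos 17) + 2 = pos 19 = 't'
  'v' (pos 21) + 2 = pos 23 = 'x'
Result: pultx

pultx


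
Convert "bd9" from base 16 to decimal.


Input: "bd9" in base 16
Positional expansion:
  Digit 'b' (value 11) x 16^2 = 2816
  Digit 'd' (value 13) x 16^1 = 208
  Digit '9' (value 9) x 16^0 = 9
Sum = 3033

3033


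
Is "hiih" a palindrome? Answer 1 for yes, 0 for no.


Input: hiih
Reversed: hiih
  Compare pos 0 ('h') with pos 3 ('h'): match
  Compare pos 1 ('i') with pos 2 ('i'): match
Result: palindrome

1


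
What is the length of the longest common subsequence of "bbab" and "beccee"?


LCS of "bbab" and "beccee"
DP table:
           b    e    c    c    e    e
      0    0    0    0    0    0    0
  b   0    1    1    1    1    1    1
  b   0    1    1    1    1    1    1
  a   0    1    1    1    1    1    1
  b   0    1    1    1    1    1    1
LCS length = dp[4][6] = 1

1


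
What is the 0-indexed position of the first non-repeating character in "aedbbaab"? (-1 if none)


Input: aedbbaab
Character frequencies:
  'a': 3
  'b': 3
  'd': 1
  'e': 1
Scanning left to right for freq == 1:
  Position 0 ('a'): freq=3, skip
  Position 1 ('e'): unique! => answer = 1

1


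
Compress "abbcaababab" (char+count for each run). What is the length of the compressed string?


Input: abbcaababab
Runs:
  'a' x 1 => "a1"
  'b' x 2 => "b2"
  'c' x 1 => "c1"
  'a' x 2 => "a2"
  'b' x 1 => "b1"
  'a' x 1 => "a1"
  'b' x 1 => "b1"
  'a' x 1 => "a1"
  'b' x 1 => "b1"
Compressed: "a1b2c1a2b1a1b1a1b1"
Compressed length: 18

18


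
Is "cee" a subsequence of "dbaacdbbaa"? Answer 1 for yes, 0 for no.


Check if "cee" is a subsequence of "dbaacdbbaa"
Greedy scan:
  Position 0 ('d'): no match needed
  Position 1 ('b'): no match needed
  Position 2 ('a'): no match needed
  Position 3 ('a'): no match needed
  Position 4 ('c'): matches sub[0] = 'c'
  Position 5 ('d'): no match needed
  Position 6 ('b'): no match needed
  Position 7 ('b'): no match needed
  Position 8 ('a'): no match needed
  Position 9 ('a'): no match needed
Only matched 1/3 characters => not a subsequence

0


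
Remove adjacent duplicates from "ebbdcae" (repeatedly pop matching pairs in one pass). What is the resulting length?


Input: ebbdcae
Stack-based adjacent duplicate removal:
  Read 'e': push. Stack: e
  Read 'b': push. Stack: eb
  Read 'b': matches stack top 'b' => pop. Stack: e
  Read 'd': push. Stack: ed
  Read 'c': push. Stack: edc
  Read 'a': push. Stack: edca
  Read 'e': push. Stack: edcae
Final stack: "edcae" (length 5)

5


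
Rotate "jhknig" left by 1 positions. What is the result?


Input: "jhknig", rotate left by 1
First 1 characters: "j"
Remaining characters: "hknig"
Concatenate remaining + first: "hknig" + "j" = "hknigj"

hknigj


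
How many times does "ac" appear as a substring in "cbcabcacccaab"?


Searching for "ac" in "cbcabcacccaab"
Scanning each position:
  Position 0: "cb" => no
  Position 1: "bc" => no
  Position 2: "ca" => no
  Position 3: "ab" => no
  Position 4: "bc" => no
  Position 5: "ca" => no
  Position 6: "ac" => MATCH
  Position 7: "cc" => no
  Position 8: "cc" => no
  Position 9: "ca" => no
  Position 10: "aa" => no
  Position 11: "ab" => no
Total occurrences: 1

1


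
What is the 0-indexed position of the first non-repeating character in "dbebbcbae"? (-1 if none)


Input: dbebbcbae
Character frequencies:
  'a': 1
  'b': 4
  'c': 1
  'd': 1
  'e': 2
Scanning left to right for freq == 1:
  Position 0 ('d'): unique! => answer = 0

0


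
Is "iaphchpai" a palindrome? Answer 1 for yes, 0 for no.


Input: iaphchpai
Reversed: iaphchpai
  Compare pos 0 ('i') with pos 8 ('i'): match
  Compare pos 1 ('a') with pos 7 ('a'): match
  Compare pos 2 ('p') with pos 6 ('p'): match
  Compare pos 3 ('h') with pos 5 ('h'): match
Result: palindrome

1


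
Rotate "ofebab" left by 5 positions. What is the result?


Input: "ofebab", rotate left by 5
First 5 characters: "ofeba"
Remaining characters: "b"
Concatenate remaining + first: "b" + "ofeba" = "bofeba"

bofeba


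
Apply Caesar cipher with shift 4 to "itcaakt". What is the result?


Caesar cipher: shift "itcaakt" by 4
  'i' (pos 8) + 4 = pos 12 = 'm'
  't' (pos 19) + 4 = pos 23 = 'x'
  'c' (pos 2) + 4 = pos 6 = 'g'
  'a' (pos 0) + 4 = pos 4 = 'e'
  'a' (pos 0) + 4 = pos 4 = 'e'
  'k' (pos 10) + 4 = pos 14 = 'o'
  't' (pos 19) + 4 = pos 23 = 'x'
Result: mxgeeox

mxgeeox


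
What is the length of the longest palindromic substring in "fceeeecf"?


Input: "fceeeecf"
Checking substrings for palindromes:
  [0:8] "fceeeecf" (len 8) => palindrome
  [1:7] "ceeeec" (len 6) => palindrome
  [2:6] "eeee" (len 4) => palindrome
  [2:5] "eee" (len 3) => palindrome
  [3:6] "eee" (len 3) => palindrome
  [2:4] "ee" (len 2) => palindrome
Longest palindromic substring: "fceeeecf" with length 8

8


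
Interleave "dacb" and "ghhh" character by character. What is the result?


Interleaving "dacb" and "ghhh":
  Position 0: 'd' from first, 'g' from second => "dg"
  Position 1: 'a' from first, 'h' from second => "ah"
  Position 2: 'c' from first, 'h' from second => "ch"
  Position 3: 'b' from first, 'h' from second => "bh"
Result: dgahchbh

dgahchbh


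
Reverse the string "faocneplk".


Input: faocneplk
Reading characters right to left:
  Position 8: 'k'
  Position 7: 'l'
  Position 6: 'p'
  Position 5: 'e'
  Position 4: 'n'
  Position 3: 'c'
  Position 2: 'o'
  Position 1: 'a'
  Position 0: 'f'
Reversed: klpencoaf

klpencoaf


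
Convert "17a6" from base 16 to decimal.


Input: "17a6" in base 16
Positional expansion:
  Digit '1' (value 1) x 16^3 = 4096
  Digit '7' (value 7) x 16^2 = 1792
  Digit 'a' (value 10) x 16^1 = 160
  Digit '6' (value 6) x 16^0 = 6
Sum = 6054

6054


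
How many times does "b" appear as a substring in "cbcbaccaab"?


Searching for "b" in "cbcbaccaab"
Scanning each position:
  Position 0: "c" => no
  Position 1: "b" => MATCH
  Position 2: "c" => no
  Position 3: "b" => MATCH
  Position 4: "a" => no
  Position 5: "c" => no
  Position 6: "c" => no
  Position 7: "a" => no
  Position 8: "a" => no
  Position 9: "b" => MATCH
Total occurrences: 3

3


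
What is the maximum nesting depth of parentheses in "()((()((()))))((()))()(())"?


Input: "()((()((()))))((()))()(())"
Tracking depth:
  Position 0 '(': depth becomes 1
  Position 1 ')': depth becomes 0
  Position 2 '(': depth becomes 1
  Position 3 '(': depth becomes 2
  Position 4 '(': depth becomes 3
  Position 5 ')': depth becomes 2
  Position 6 '(': depth becomes 3
  Position 7 '(': depth becomes 4
  Position 8 '(': depth becomes 5
  Position 9 ')': depth becomes 4
  Position 10 ')': depth becomes 3
  Position 11 ')': depth becomes 2
  Position 12 ')': depth becomes 1
  Position 13 ')': depth becomes 0
  Position 14 '(': depth becomes 1
  Position 15 '(': depth becomes 2
  Position 16 '(': depth becomes 3
  Position 17 ')': depth becomes 2
  Position 18 ')': depth becomes 1
  Position 19 ')': depth becomes 0
  Position 20 '(': depth becomes 1
  Position 21 ')': depth becomes 0
  Position 22 '(': depth becomes 1
  Position 23 '(': depth becomes 2
  Position 24 ')': depth becomes 1
  Position 25 ')': depth becomes 0
Maximum depth reached: 5

5


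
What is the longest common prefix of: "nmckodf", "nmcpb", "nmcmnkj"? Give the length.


Words: nmckodf, nmcpb, nmcmnkj
  Position 0: all 'n' => match
  Position 1: all 'm' => match
  Position 2: all 'c' => match
  Position 3: ('k', 'p', 'm') => mismatch, stop
LCP = "nmc" (length 3)

3


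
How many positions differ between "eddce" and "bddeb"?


Comparing "eddce" and "bddeb" position by position:
  Position 0: 'e' vs 'b' => DIFFER
  Position 1: 'd' vs 'd' => same
  Position 2: 'd' vs 'd' => same
  Position 3: 'c' vs 'e' => DIFFER
  Position 4: 'e' vs 'b' => DIFFER
Positions that differ: 3

3


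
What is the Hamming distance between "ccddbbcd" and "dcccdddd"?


Comparing "ccddbbcd" and "dcccdddd" position by position:
  Position 0: 'c' vs 'd' => differ
  Position 1: 'c' vs 'c' => same
  Position 2: 'd' vs 'c' => differ
  Position 3: 'd' vs 'c' => differ
  Position 4: 'b' vs 'd' => differ
  Position 5: 'b' vs 'd' => differ
  Position 6: 'c' vs 'd' => differ
  Position 7: 'd' vs 'd' => same
Total differences (Hamming distance): 6

6


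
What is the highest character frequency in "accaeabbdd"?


Input: accaeabbdd
Character counts:
  'a': 3
  'b': 2
  'c': 2
  'd': 2
  'e': 1
Maximum frequency: 3

3


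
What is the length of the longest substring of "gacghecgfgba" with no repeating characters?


Input: "gacghecgfgba"
Sliding window (track last position of each char):
  Position 0 ('g'): window [0,0] length 1 -- new best
  Position 1 ('a'): window [0,1] length 2 -- new best
  Position 2 ('c'): window [0,2] length 3 -- new best
  Position 3 ('g'): repeat (last at 0), move window start to 1
  Position 3 ('g'): window [1,3] length 3
  Position 4 ('h'): window [1,4] length 4 -- new best
  Position 5 ('e'): window [1,5] length 5 -- new best
  Position 6 ('c'): repeat (last at 2), move window start to 3
  Position 6 ('c'): window [3,6] length 4
  Position 7 ('g'): repeat (last at 3), move window start to 4
  Position 7 ('g'): window [4,7] length 4
  Position 8 ('f'): window [4,8] length 5
  Position 9 ('g'): repeat (last at 7), move window start to 8
  Position 9 ('g'): window [8,9] length 2
  Position 10 ('b'): window [8,10] length 3
  Position 11 ('a'): window [8,11] length 4
Longest substring with no repeats: "acghe" with length 5

5


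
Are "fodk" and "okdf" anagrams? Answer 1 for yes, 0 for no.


Strings: "fodk", "okdf"
Sorted first:  dfko
Sorted second: dfko
Sorted forms match => anagrams

1


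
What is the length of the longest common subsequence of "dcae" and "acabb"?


LCS of "dcae" and "acabb"
DP table:
           a    c    a    b    b
      0    0    0    0    0    0
  d   0    0    0    0    0    0
  c   0    0    1    1    1    1
  a   0    1    1    2    2    2
  e   0    1    1    2    2    2
LCS length = dp[4][5] = 2

2


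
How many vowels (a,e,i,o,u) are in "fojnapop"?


Input: fojnapop
Checking each character:
  'f' at position 0: consonant
  'o' at position 1: vowel (running total: 1)
  'j' at position 2: consonant
  'n' at position 3: consonant
  'a' at position 4: vowel (running total: 2)
  'p' at position 5: consonant
  'o' at position 6: vowel (running total: 3)
  'p' at position 7: consonant
Total vowels: 3

3


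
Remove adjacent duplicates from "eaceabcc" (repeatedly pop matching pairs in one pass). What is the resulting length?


Input: eaceabcc
Stack-based adjacent duplicate removal:
  Read 'e': push. Stack: e
  Read 'a': push. Stack: ea
  Read 'c': push. Stack: eac
  Read 'e': push. Stack: eace
  Read 'a': push. Stack: eacea
  Read 'b': push. Stack: eaceab
  Read 'c': push. Stack: eaceabc
  Read 'c': matches stack top 'c' => pop. Stack: eaceab
Final stack: "eaceab" (length 6)

6


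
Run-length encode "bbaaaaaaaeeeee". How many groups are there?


Input: bbaaaaaaaeeeee
Scanning for consecutive runs:
  Group 1: 'b' x 2 (positions 0-1)
  Group 2: 'a' x 7 (positions 2-8)
  Group 3: 'e' x 5 (positions 9-13)
Total groups: 3

3


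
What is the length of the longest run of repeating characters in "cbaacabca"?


Input: "cbaacabca"
Scanning for longest run:
  Position 1 ('b'): new char, reset run to 1
  Position 2 ('a'): new char, reset run to 1
  Position 3 ('a'): continues run of 'a', length=2
  Position 4 ('c'): new char, reset run to 1
  Position 5 ('a'): new char, reset run to 1
  Position 6 ('b'): new char, reset run to 1
  Position 7 ('c'): new char, reset run to 1
  Position 8 ('a'): new char, reset run to 1
Longest run: 'a' with length 2

2


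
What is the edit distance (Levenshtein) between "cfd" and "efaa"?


Computing edit distance: "cfd" -> "efaa"
DP table:
           e    f    a    a
      0    1    2    3    4
  c   1    1    2    3    4
  f   2    2    1    2    3
  d   3    3    2    2    3
Edit distance = dp[3][4] = 3

3


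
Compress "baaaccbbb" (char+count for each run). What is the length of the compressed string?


Input: baaaccbbb
Runs:
  'b' x 1 => "b1"
  'a' x 3 => "a3"
  'c' x 2 => "c2"
  'b' x 3 => "b3"
Compressed: "b1a3c2b3"
Compressed length: 8

8


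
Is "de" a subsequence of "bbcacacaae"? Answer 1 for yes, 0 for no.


Check if "de" is a subsequence of "bbcacacaae"
Greedy scan:
  Position 0 ('b'): no match needed
  Position 1 ('b'): no match needed
  Position 2 ('c'): no match needed
  Position 3 ('a'): no match needed
  Position 4 ('c'): no match needed
  Position 5 ('a'): no match needed
  Position 6 ('c'): no match needed
  Position 7 ('a'): no match needed
  Position 8 ('a'): no match needed
  Position 9 ('e'): no match needed
Only matched 0/2 characters => not a subsequence

0


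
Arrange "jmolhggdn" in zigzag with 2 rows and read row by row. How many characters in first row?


Zigzag "jmolhggdn" into 2 rows:
Placing characters:
  'j' => row 0
  'm' => row 1
  'o' => row 0
  'l' => row 1
  'h' => row 0
  'g' => row 1
  'g' => row 0
  'd' => row 1
  'n' => row 0
Rows:
  Row 0: "johgn"
  Row 1: "mlgd"
First row length: 5

5


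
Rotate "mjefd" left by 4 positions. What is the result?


Input: "mjefd", rotate left by 4
First 4 characters: "mjef"
Remaining characters: "d"
Concatenate remaining + first: "d" + "mjef" = "dmjef"

dmjef


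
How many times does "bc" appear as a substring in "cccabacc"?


Searching for "bc" in "cccabacc"
Scanning each position:
  Position 0: "cc" => no
  Position 1: "cc" => no
  Position 2: "ca" => no
  Position 3: "ab" => no
  Position 4: "ba" => no
  Position 5: "ac" => no
  Position 6: "cc" => no
Total occurrences: 0

0


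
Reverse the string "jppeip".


Input: jppeip
Reading characters right to left:
  Position 5: 'p'
  Position 4: 'i'
  Position 3: 'e'
  Position 2: 'p'
  Position 1: 'p'
  Position 0: 'j'
Reversed: pieppj

pieppj


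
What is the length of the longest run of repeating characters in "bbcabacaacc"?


Input: "bbcabacaacc"
Scanning for longest run:
  Position 1 ('b'): continues run of 'b', length=2
  Position 2 ('c'): new char, reset run to 1
  Position 3 ('a'): new char, reset run to 1
  Position 4 ('b'): new char, reset run to 1
  Position 5 ('a'): new char, reset run to 1
  Position 6 ('c'): new char, reset run to 1
  Position 7 ('a'): new char, reset run to 1
  Position 8 ('a'): continues run of 'a', length=2
  Position 9 ('c'): new char, reset run to 1
  Position 10 ('c'): continues run of 'c', length=2
Longest run: 'b' with length 2

2


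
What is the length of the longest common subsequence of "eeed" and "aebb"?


LCS of "eeed" and "aebb"
DP table:
           a    e    b    b
      0    0    0    0    0
  e   0    0    1    1    1
  e   0    0    1    1    1
  e   0    0    1    1    1
  d   0    0    1    1    1
LCS length = dp[4][4] = 1

1


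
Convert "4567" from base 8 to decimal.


Input: "4567" in base 8
Positional expansion:
  Digit '4' (value 4) x 8^3 = 2048
  Digit '5' (value 5) x 8^2 = 320
  Digit '6' (value 6) x 8^1 = 48
  Digit '7' (value 7) x 8^0 = 7
Sum = 2423

2423


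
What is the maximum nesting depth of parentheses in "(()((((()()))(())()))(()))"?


Input: "(()((((()()))(())()))(()))"
Tracking depth:
  Position 0 '(': depth becomes 1
  Position 1 '(': depth becomes 2
  Position 2 ')': depth becomes 1
  Position 3 '(': depth becomes 2
  Position 4 '(': depth becomes 3
  Position 5 '(': depth becomes 4
  Position 6 '(': depth becomes 5
  Position 7 '(': depth becomes 6
  Position 8 ')': depth becomes 5
  Position 9 '(': depth becomes 6
  Position 10 ')': depth becomes 5
  Position 11 ')': depth becomes 4
  Position 12 ')': depth becomes 3
  Position 13 '(': depth becomes 4
  Position 14 '(': depth becomes 5
  Position 15 ')': depth becomes 4
  Position 16 ')': depth becomes 3
  Position 17 '(': depth becomes 4
  Position 18 ')': depth becomes 3
  Position 19 ')': depth becomes 2
  Position 20 ')': depth becomes 1
  Position 21 '(': depth becomes 2
  Position 22 '(': depth becomes 3
  Position 23 ')': depth becomes 2
  Position 24 ')': depth becomes 1
  Position 25 ')': depth becomes 0
Maximum depth reached: 6

6


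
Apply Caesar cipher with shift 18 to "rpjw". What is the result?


Caesar cipher: shift "rpjw" by 18
  'r' (pos 17) + 18 = pos 9 = 'j'
  'p' (pos 15) + 18 = pos 7 = 'h'
  'j' (pos 9) + 18 = pos 1 = 'b'
  'w' (pos 22) + 18 = pos 14 = 'o'
Result: jhbo

jhbo


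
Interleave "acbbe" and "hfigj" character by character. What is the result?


Interleaving "acbbe" and "hfigj":
  Position 0: 'a' from first, 'h' from second => "ah"
  Position 1: 'c' from first, 'f' from second => "cf"
  Position 2: 'b' from first, 'i' from second => "bi"
  Position 3: 'b' from first, 'g' from second => "bg"
  Position 4: 'e' from first, 'j' from second => "ej"
Result: ahcfbibgej

ahcfbibgej


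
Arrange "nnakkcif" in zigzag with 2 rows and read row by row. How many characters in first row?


Zigzag "nnakkcif" into 2 rows:
Placing characters:
  'n' => row 0
  'n' => row 1
  'a' => row 0
  'k' => row 1
  'k' => row 0
  'c' => row 1
  'i' => row 0
  'f' => row 1
Rows:
  Row 0: "naki"
  Row 1: "nkcf"
First row length: 4

4


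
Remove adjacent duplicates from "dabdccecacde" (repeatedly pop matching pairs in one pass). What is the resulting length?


Input: dabdccecacde
Stack-based adjacent duplicate removal:
  Read 'd': push. Stack: d
  Read 'a': push. Stack: da
  Read 'b': push. Stack: dab
  Read 'd': push. Stack: dabd
  Read 'c': push. Stack: dabdc
  Read 'c': matches stack top 'c' => pop. Stack: dabd
  Read 'e': push. Stack: dabde
  Read 'c': push. Stack: dabdec
  Read 'a': push. Stack: dabdeca
  Read 'c': push. Stack: dabdecac
  Read 'd': push. Stack: dabdecacd
  Read 'e': push. Stack: dabdecacde
Final stack: "dabdecacde" (length 10)

10


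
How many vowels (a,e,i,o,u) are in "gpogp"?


Input: gpogp
Checking each character:
  'g' at position 0: consonant
  'p' at position 1: consonant
  'o' at position 2: vowel (running total: 1)
  'g' at position 3: consonant
  'p' at position 4: consonant
Total vowels: 1

1


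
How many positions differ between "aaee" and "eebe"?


Comparing "aaee" and "eebe" position by position:
  Position 0: 'a' vs 'e' => DIFFER
  Position 1: 'a' vs 'e' => DIFFER
  Position 2: 'e' vs 'b' => DIFFER
  Position 3: 'e' vs 'e' => same
Positions that differ: 3

3


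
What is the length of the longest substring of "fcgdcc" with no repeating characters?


Input: "fcgdcc"
Sliding window (track last position of each char):
  Position 0 ('f'): window [0,0] length 1 -- new best
  Position 1 ('c'): window [0,1] length 2 -- new best
  Position 2 ('g'): window [0,2] length 3 -- new best
  Position 3 ('d'): window [0,3] length 4 -- new best
  Position 4 ('c'): repeat (last at 1), move window start to 2
  Position 4 ('c'): window [2,4] length 3
  Position 5 ('c'): repeat (last at 4), move window start to 5
  Position 5 ('c'): window [5,5] length 1
Longest substring with no repeats: "fcgd" with length 4

4


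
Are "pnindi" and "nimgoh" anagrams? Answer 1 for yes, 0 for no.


Strings: "pnindi", "nimgoh"
Sorted first:  diinnp
Sorted second: ghimno
Differ at position 0: 'd' vs 'g' => not anagrams

0


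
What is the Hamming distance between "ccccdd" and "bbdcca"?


Comparing "ccccdd" and "bbdcca" position by position:
  Position 0: 'c' vs 'b' => differ
  Position 1: 'c' vs 'b' => differ
  Position 2: 'c' vs 'd' => differ
  Position 3: 'c' vs 'c' => same
  Position 4: 'd' vs 'c' => differ
  Position 5: 'd' vs 'a' => differ
Total differences (Hamming distance): 5

5


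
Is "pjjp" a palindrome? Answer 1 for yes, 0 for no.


Input: pjjp
Reversed: pjjp
  Compare pos 0 ('p') with pos 3 ('p'): match
  Compare pos 1 ('j') with pos 2 ('j'): match
Result: palindrome

1


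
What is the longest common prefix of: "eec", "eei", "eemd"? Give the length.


Words: eec, eei, eemd
  Position 0: all 'e' => match
  Position 1: all 'e' => match
  Position 2: ('c', 'i', 'm') => mismatch, stop
LCP = "ee" (length 2)

2


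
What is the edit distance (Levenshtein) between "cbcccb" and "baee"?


Computing edit distance: "cbcccb" -> "baee"
DP table:
           b    a    e    e
      0    1    2    3    4
  c   1    1    2    3    4
  b   2    1    2    3    4
  c   3    2    2    3    4
  c   4    3    3    3    4
  c   5    4    4    4    4
  b   6    5    5    5    5
Edit distance = dp[6][4] = 5

5


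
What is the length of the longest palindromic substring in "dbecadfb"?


Input: "dbecadfb"
Checking substrings for palindromes:
  No multi-char palindromic substrings found
Longest palindromic substring: "d" with length 1

1


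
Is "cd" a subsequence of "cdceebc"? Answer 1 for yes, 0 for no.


Check if "cd" is a subsequence of "cdceebc"
Greedy scan:
  Position 0 ('c'): matches sub[0] = 'c'
  Position 1 ('d'): matches sub[1] = 'd'
  Position 2 ('c'): no match needed
  Position 3 ('e'): no match needed
  Position 4 ('e'): no match needed
  Position 5 ('b'): no match needed
  Position 6 ('c'): no match needed
All 2 characters matched => is a subsequence

1


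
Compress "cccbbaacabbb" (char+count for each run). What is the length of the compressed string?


Input: cccbbaacabbb
Runs:
  'c' x 3 => "c3"
  'b' x 2 => "b2"
  'a' x 2 => "a2"
  'c' x 1 => "c1"
  'a' x 1 => "a1"
  'b' x 3 => "b3"
Compressed: "c3b2a2c1a1b3"
Compressed length: 12

12


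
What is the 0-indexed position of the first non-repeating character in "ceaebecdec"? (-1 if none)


Input: ceaebecdec
Character frequencies:
  'a': 1
  'b': 1
  'c': 3
  'd': 1
  'e': 4
Scanning left to right for freq == 1:
  Position 0 ('c'): freq=3, skip
  Position 1 ('e'): freq=4, skip
  Position 2 ('a'): unique! => answer = 2

2


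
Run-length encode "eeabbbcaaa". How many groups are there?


Input: eeabbbcaaa
Scanning for consecutive runs:
  Group 1: 'e' x 2 (positions 0-1)
  Group 2: 'a' x 1 (positions 2-2)
  Group 3: 'b' x 3 (positions 3-5)
  Group 4: 'c' x 1 (positions 6-6)
  Group 5: 'a' x 3 (positions 7-9)
Total groups: 5

5


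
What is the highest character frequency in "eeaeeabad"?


Input: eeaeeabad
Character counts:
  'a': 3
  'b': 1
  'd': 1
  'e': 4
Maximum frequency: 4

4


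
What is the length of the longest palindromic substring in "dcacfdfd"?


Input: "dcacfdfd"
Checking substrings for palindromes:
  [1:4] "cac" (len 3) => palindrome
  [4:7] "fdf" (len 3) => palindrome
  [5:8] "dfd" (len 3) => palindrome
Longest palindromic substring: "cac" with length 3

3


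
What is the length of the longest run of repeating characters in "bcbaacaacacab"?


Input: "bcbaacaacacab"
Scanning for longest run:
  Position 1 ('c'): new char, reset run to 1
  Position 2 ('b'): new char, reset run to 1
  Position 3 ('a'): new char, reset run to 1
  Position 4 ('a'): continues run of 'a', length=2
  Position 5 ('c'): new char, reset run to 1
  Position 6 ('a'): new char, reset run to 1
  Position 7 ('a'): continues run of 'a', length=2
  Position 8 ('c'): new char, reset run to 1
  Position 9 ('a'): new char, reset run to 1
  Position 10 ('c'): new char, reset run to 1
  Position 11 ('a'): new char, reset run to 1
  Position 12 ('b'): new char, reset run to 1
Longest run: 'a' with length 2

2


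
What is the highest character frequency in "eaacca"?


Input: eaacca
Character counts:
  'a': 3
  'c': 2
  'e': 1
Maximum frequency: 3

3


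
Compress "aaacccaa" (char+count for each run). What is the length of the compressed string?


Input: aaacccaa
Runs:
  'a' x 3 => "a3"
  'c' x 3 => "c3"
  'a' x 2 => "a2"
Compressed: "a3c3a2"
Compressed length: 6

6


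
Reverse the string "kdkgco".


Input: kdkgco
Reading characters right to left:
  Position 5: 'o'
  Position 4: 'c'
  Position 3: 'g'
  Position 2: 'k'
  Position 1: 'd'
  Position 0: 'k'
Reversed: ocgkdk

ocgkdk


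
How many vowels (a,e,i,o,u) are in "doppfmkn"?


Input: doppfmkn
Checking each character:
  'd' at position 0: consonant
  'o' at position 1: vowel (running total: 1)
  'p' at position 2: consonant
  'p' at position 3: consonant
  'f' at position 4: consonant
  'm' at position 5: consonant
  'k' at position 6: consonant
  'n' at position 7: consonant
Total vowels: 1

1


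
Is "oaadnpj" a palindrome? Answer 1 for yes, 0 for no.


Input: oaadnpj
Reversed: jpndaao
  Compare pos 0 ('o') with pos 6 ('j'): MISMATCH
  Compare pos 1 ('a') with pos 5 ('p'): MISMATCH
  Compare pos 2 ('a') with pos 4 ('n'): MISMATCH
Result: not a palindrome

0


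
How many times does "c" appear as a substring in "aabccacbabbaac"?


Searching for "c" in "aabccacbabbaac"
Scanning each position:
  Position 0: "a" => no
  Position 1: "a" => no
  Position 2: "b" => no
  Position 3: "c" => MATCH
  Position 4: "c" => MATCH
  Position 5: "a" => no
  Position 6: "c" => MATCH
  Position 7: "b" => no
  Position 8: "a" => no
  Position 9: "b" => no
  Position 10: "b" => no
  Position 11: "a" => no
  Position 12: "a" => no
  Position 13: "c" => MATCH
Total occurrences: 4

4


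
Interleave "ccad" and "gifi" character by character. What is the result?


Interleaving "ccad" and "gifi":
  Position 0: 'c' from first, 'g' from second => "cg"
  Position 1: 'c' from first, 'i' from second => "ci"
  Position 2: 'a' from first, 'f' from second => "af"
  Position 3: 'd' from first, 'i' from second => "di"
Result: cgciafdi

cgciafdi


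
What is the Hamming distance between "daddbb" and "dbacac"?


Comparing "daddbb" and "dbacac" position by position:
  Position 0: 'd' vs 'd' => same
  Position 1: 'a' vs 'b' => differ
  Position 2: 'd' vs 'a' => differ
  Position 3: 'd' vs 'c' => differ
  Position 4: 'b' vs 'a' => differ
  Position 5: 'b' vs 'c' => differ
Total differences (Hamming distance): 5

5


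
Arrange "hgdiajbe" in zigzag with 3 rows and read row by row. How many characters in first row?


Zigzag "hgdiajbe" into 3 rows:
Placing characters:
  'h' => row 0
  'g' => row 1
  'd' => row 2
  'i' => row 1
  'a' => row 0
  'j' => row 1
  'b' => row 2
  'e' => row 1
Rows:
  Row 0: "ha"
  Row 1: "gije"
  Row 2: "db"
First row length: 2

2


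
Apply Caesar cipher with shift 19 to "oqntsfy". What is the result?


Caesar cipher: shift "oqntsfy" by 19
  'o' (pos 14) + 19 = pos 7 = 'h'
  'q' (pos 16) + 19 = pos 9 = 'j'
  'n' (pos 13) + 19 = pos 6 = 'g'
  't' (pos 19) + 19 = pos 12 = 'm'
  's' (pos 18) + 19 = pos 11 = 'l'
  'f' (pos 5) + 19 = pos 24 = 'y'
  'y' (pos 24) + 19 = pos 17 = 'r'
Result: hjgmlyr

hjgmlyr


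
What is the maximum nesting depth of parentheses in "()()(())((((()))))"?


Input: "()()(())((((()))))"
Tracking depth:
  Position 0 '(': depth becomes 1
  Position 1 ')': depth becomes 0
  Position 2 '(': depth becomes 1
  Position 3 ')': depth becomes 0
  Position 4 '(': depth becomes 1
  Position 5 '(': depth becomes 2
  Position 6 ')': depth becomes 1
  Position 7 ')': depth becomes 0
  Position 8 '(': depth becomes 1
  Position 9 '(': depth becomes 2
  Position 10 '(': depth becomes 3
  Position 11 '(': depth becomes 4
  Position 12 '(': depth becomes 5
  Position 13 ')': depth becomes 4
  Position 14 ')': depth becomes 3
  Position 15 ')': depth becomes 2
  Position 16 ')': depth becomes 1
  Position 17 ')': depth becomes 0
Maximum depth reached: 5

5


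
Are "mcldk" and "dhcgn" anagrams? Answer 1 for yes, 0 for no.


Strings: "mcldk", "dhcgn"
Sorted first:  cdklm
Sorted second: cdghn
Differ at position 2: 'k' vs 'g' => not anagrams

0


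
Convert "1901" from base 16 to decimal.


Input: "1901" in base 16
Positional expansion:
  Digit '1' (value 1) x 16^3 = 4096
  Digit '9' (value 9) x 16^2 = 2304
  Digit '0' (value 0) x 16^1 = 0
  Digit '1' (value 1) x 16^0 = 1
Sum = 6401

6401


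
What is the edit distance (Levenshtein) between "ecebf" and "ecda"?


Computing edit distance: "ecebf" -> "ecda"
DP table:
           e    c    d    a
      0    1    2    3    4
  e   1    0    1    2    3
  c   2    1    0    1    2
  e   3    2    1    1    2
  b   4    3    2    2    2
  f   5    4    3    3    3
Edit distance = dp[5][4] = 3

3


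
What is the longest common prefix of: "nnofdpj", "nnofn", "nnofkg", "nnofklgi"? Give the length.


Words: nnofdpj, nnofn, nnofkg, nnofklgi
  Position 0: all 'n' => match
  Position 1: all 'n' => match
  Position 2: all 'o' => match
  Position 3: all 'f' => match
  Position 4: ('d', 'n', 'k', 'k') => mismatch, stop
LCP = "nnof" (length 4)

4


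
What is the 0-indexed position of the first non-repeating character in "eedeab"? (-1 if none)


Input: eedeab
Character frequencies:
  'a': 1
  'b': 1
  'd': 1
  'e': 3
Scanning left to right for freq == 1:
  Position 0 ('e'): freq=3, skip
  Position 1 ('e'): freq=3, skip
  Position 2 ('d'): unique! => answer = 2

2


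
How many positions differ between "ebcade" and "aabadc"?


Comparing "ebcade" and "aabadc" position by position:
  Position 0: 'e' vs 'a' => DIFFER
  Position 1: 'b' vs 'a' => DIFFER
  Position 2: 'c' vs 'b' => DIFFER
  Position 3: 'a' vs 'a' => same
  Position 4: 'd' vs 'd' => same
  Position 5: 'e' vs 'c' => DIFFER
Positions that differ: 4

4


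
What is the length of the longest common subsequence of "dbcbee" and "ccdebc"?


LCS of "dbcbee" and "ccdebc"
DP table:
           c    c    d    e    b    c
      0    0    0    0    0    0    0
  d   0    0    0    1    1    1    1
  b   0    0    0    1    1    2    2
  c   0    1    1    1    1    2    3
  b   0    1    1    1    1    2    3
  e   0    1    1    1    2    2    3
  e   0    1    1    1    2    2    3
LCS length = dp[6][6] = 3

3


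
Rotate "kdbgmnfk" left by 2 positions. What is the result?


Input: "kdbgmnfk", rotate left by 2
First 2 characters: "kd"
Remaining characters: "bgmnfk"
Concatenate remaining + first: "bgmnfk" + "kd" = "bgmnfkkd"

bgmnfkkd


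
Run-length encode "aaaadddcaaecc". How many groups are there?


Input: aaaadddcaaecc
Scanning for consecutive runs:
  Group 1: 'a' x 4 (positions 0-3)
  Group 2: 'd' x 3 (positions 4-6)
  Group 3: 'c' x 1 (positions 7-7)
  Group 4: 'a' x 2 (positions 8-9)
  Group 5: 'e' x 1 (positions 10-10)
  Group 6: 'c' x 2 (positions 11-12)
Total groups: 6

6


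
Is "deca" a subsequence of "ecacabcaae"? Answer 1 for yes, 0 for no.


Check if "deca" is a subsequence of "ecacabcaae"
Greedy scan:
  Position 0 ('e'): no match needed
  Position 1 ('c'): no match needed
  Position 2 ('a'): no match needed
  Position 3 ('c'): no match needed
  Position 4 ('a'): no match needed
  Position 5 ('b'): no match needed
  Position 6 ('c'): no match needed
  Position 7 ('a'): no match needed
  Position 8 ('a'): no match needed
  Position 9 ('e'): no match needed
Only matched 0/4 characters => not a subsequence

0


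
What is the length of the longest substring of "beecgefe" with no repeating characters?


Input: "beecgefe"
Sliding window (track last position of each char):
  Position 0 ('b'): window [0,0] length 1 -- new best
  Position 1 ('e'): window [0,1] length 2 -- new best
  Position 2 ('e'): repeat (last at 1), move window start to 2
  Position 2 ('e'): window [2,2] length 1
  Position 3 ('c'): window [2,3] length 2
  Position 4 ('g'): window [2,4] length 3 -- new best
  Position 5 ('e'): repeat (last at 2), move window start to 3
  Position 5 ('e'): window [3,5] length 3
  Position 6 ('f'): window [3,6] length 4 -- new best
  Position 7 ('e'): repeat (last at 5), move window start to 6
  Position 7 ('e'): window [6,7] length 2
Longest substring with no repeats: "cgef" with length 4

4


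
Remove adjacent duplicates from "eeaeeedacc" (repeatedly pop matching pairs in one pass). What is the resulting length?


Input: eeaeeedacc
Stack-based adjacent duplicate removal:
  Read 'e': push. Stack: e
  Read 'e': matches stack top 'e' => pop. Stack: (empty)
  Read 'a': push. Stack: a
  Read 'e': push. Stack: ae
  Read 'e': matches stack top 'e' => pop. Stack: a
  Read 'e': push. Stack: ae
  Read 'd': push. Stack: aed
  Read 'a': push. Stack: aeda
  Read 'c': push. Stack: aedac
  Read 'c': matches stack top 'c' => pop. Stack: aeda
Final stack: "aeda" (length 4)

4


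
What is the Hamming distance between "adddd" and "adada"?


Comparing "adddd" and "adada" position by position:
  Position 0: 'a' vs 'a' => same
  Position 1: 'd' vs 'd' => same
  Position 2: 'd' vs 'a' => differ
  Position 3: 'd' vs 'd' => same
  Position 4: 'd' vs 'a' => differ
Total differences (Hamming distance): 2

2


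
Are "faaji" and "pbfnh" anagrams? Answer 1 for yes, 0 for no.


Strings: "faaji", "pbfnh"
Sorted first:  aafij
Sorted second: bfhnp
Differ at position 0: 'a' vs 'b' => not anagrams

0


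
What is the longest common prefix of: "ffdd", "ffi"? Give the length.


Words: ffdd, ffi
  Position 0: all 'f' => match
  Position 1: all 'f' => match
  Position 2: ('d', 'i') => mismatch, stop
LCP = "ff" (length 2)

2


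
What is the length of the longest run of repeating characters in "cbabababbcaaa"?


Input: "cbabababbcaaa"
Scanning for longest run:
  Position 1 ('b'): new char, reset run to 1
  Position 2 ('a'): new char, reset run to 1
  Position 3 ('b'): new char, reset run to 1
  Position 4 ('a'): new char, reset run to 1
  Position 5 ('b'): new char, reset run to 1
  Position 6 ('a'): new char, reset run to 1
  Position 7 ('b'): new char, reset run to 1
  Position 8 ('b'): continues run of 'b', length=2
  Position 9 ('c'): new char, reset run to 1
  Position 10 ('a'): new char, reset run to 1
  Position 11 ('a'): continues run of 'a', length=2
  Position 12 ('a'): continues run of 'a', length=3
Longest run: 'a' with length 3

3


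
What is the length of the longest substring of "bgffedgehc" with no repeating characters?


Input: "bgffedgehc"
Sliding window (track last position of each char):
  Position 0 ('b'): window [0,0] length 1 -- new best
  Position 1 ('g'): window [0,1] length 2 -- new best
  Position 2 ('f'): window [0,2] length 3 -- new best
  Position 3 ('f'): repeat (last at 2), move window start to 3
  Position 3 ('f'): window [3,3] length 1
  Position 4 ('e'): window [3,4] length 2
  Position 5 ('d'): window [3,5] length 3
  Position 6 ('g'): window [3,6] length 4 -- new best
  Position 7 ('e'): repeat (last at 4), move window start to 5
  Position 7 ('e'): window [5,7] length 3
  Position 8 ('h'): window [5,8] length 4
  Position 9 ('c'): window [5,9] length 5 -- new best
Longest substring with no repeats: "dgehc" with length 5

5
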